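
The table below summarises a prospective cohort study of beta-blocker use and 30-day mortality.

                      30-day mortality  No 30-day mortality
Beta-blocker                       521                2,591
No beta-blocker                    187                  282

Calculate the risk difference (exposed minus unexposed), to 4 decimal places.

Cells: a = 521, b = 2591, c = 187, d = 282.
Risk in exposed = 521/3112 = 0.167416; risk in unexposed = 187/469 = 0.398721.
Risk difference = 0.167416 − 0.398721 = -0.231304

-0.2313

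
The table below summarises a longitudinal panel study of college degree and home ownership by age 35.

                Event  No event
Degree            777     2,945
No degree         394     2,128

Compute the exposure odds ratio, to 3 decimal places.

1.425

Cells: a = 777, b = 2945, c = 394, d = 2128.
OR = (a·d)/(b·c) = (777 × 2128) / (2945 × 394) = 1653456 / 1160330 = 1.42499
The odds of home ownership by age 35 are about 1.42 times as high in the degree group.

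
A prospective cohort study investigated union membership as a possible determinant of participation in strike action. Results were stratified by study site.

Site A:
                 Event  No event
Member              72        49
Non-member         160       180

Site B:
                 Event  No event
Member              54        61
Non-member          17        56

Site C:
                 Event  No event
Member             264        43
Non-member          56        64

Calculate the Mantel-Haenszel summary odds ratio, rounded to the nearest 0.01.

2.97

OR_MH = Σ(aᵢdᵢ/nᵢ) / Σ(bᵢcᵢ/nᵢ), where nᵢ is the stratum total.
Stratum 1 (Site A): n = 461; a·d/n = 72·180/461 = 28.1128; b·c/n = 49·160/461 = 17.0065
Stratum 2 (Site B): n = 188; a·d/n = 54·56/188 = 16.0851; b·c/n = 61·17/188 = 5.5160
Stratum 3 (Site C): n = 427; a·d/n = 264·64/427 = 39.5691; b·c/n = 43·56/427 = 5.6393
OR_MH = (28.1128 + 16.0851 + 39.5691) / (17.0065 + 5.5160 + 5.6393) = 83.7670 / 28.1618 = 2.97449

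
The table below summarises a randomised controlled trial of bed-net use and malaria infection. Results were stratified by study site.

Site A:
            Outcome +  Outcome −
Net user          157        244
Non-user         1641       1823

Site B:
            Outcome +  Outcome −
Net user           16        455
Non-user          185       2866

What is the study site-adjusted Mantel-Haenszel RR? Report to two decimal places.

RR_MH = Σ(aᵢ·n₀ᵢ/nᵢ) / Σ(cᵢ·n₁ᵢ/nᵢ), with n₁ᵢ = aᵢ+bᵢ (exposed), n₀ᵢ = cᵢ+dᵢ (unexposed), nᵢ = n₁ᵢ+n₀ᵢ.
Stratum 1 (Site A): n₁ = 401, n₀ = 3464, n = 3865; a·n₀/n = 157·3464/3865 = 140.7110; c·n₁/n = 1641·401/3865 = 170.2564
Stratum 2 (Site B): n₁ = 471, n₀ = 3051, n = 3522; a·n₀/n = 16·3051/3522 = 13.8603; c·n₁/n = 185·471/3522 = 24.7402
RR_MH = (140.7110 + 13.8603) / (170.2564 + 24.7402) = 154.5713 / 194.9966 = 0.79269

0.79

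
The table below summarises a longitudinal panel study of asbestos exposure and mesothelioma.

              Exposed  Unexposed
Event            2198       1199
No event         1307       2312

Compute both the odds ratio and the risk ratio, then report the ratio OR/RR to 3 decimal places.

Reading the table with exposure as columns: a = 2198 (Exposed, case), b = 1307 (Exposed, non-case), c = 1199 (Unexposed, case), d = 2312.
OR = (2198·2312)/(1307·1199) = 5081776/1567093 = 3.24280
Risk in exposed = 2198/3505 = 0.62710; risk in unexposed = 1199/3511 = 0.34150; RR = 1.83633
OR/RR = 3.24280 / 1.83633 = 1.76591
The outcome is not rare, so the OR lies further from 1 than the RR.

1.766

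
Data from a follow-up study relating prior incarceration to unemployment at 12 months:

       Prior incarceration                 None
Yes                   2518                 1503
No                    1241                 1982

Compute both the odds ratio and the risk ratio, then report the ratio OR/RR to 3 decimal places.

1.723

Reading the table with exposure as columns: a = 2518 (Prior incarceration, case), b = 1241 (Prior incarceration, non-case), c = 1503 (None, case), d = 1982.
OR = (2518·1982)/(1241·1503) = 4990676/1865223 = 2.67565
Risk in exposed = 2518/3759 = 0.66986; risk in unexposed = 1503/3485 = 0.43128; RR = 1.55320
OR/RR = 2.67565 / 1.55320 = 1.72267
The outcome is not rare, so the OR lies further from 1 than the RR.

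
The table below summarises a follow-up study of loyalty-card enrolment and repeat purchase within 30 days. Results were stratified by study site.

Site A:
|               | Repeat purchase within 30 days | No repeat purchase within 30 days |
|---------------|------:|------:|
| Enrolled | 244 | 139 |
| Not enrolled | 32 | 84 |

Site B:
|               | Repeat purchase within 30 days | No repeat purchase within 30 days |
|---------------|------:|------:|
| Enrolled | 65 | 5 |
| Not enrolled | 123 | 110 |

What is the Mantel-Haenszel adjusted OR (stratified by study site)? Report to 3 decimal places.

OR_MH = Σ(aᵢdᵢ/nᵢ) / Σ(bᵢcᵢ/nᵢ), where nᵢ is the stratum total.
Stratum 1 (Site A): n = 499; a·d/n = 244·84/499 = 41.0741; b·c/n = 139·32/499 = 8.9138
Stratum 2 (Site B): n = 303; a·d/n = 65·110/303 = 23.5974; b·c/n = 5·123/303 = 2.0297
OR_MH = (41.0741 + 23.5974) / (8.9138 + 2.0297) = 64.6715 / 10.9435 = 5.90957

5.910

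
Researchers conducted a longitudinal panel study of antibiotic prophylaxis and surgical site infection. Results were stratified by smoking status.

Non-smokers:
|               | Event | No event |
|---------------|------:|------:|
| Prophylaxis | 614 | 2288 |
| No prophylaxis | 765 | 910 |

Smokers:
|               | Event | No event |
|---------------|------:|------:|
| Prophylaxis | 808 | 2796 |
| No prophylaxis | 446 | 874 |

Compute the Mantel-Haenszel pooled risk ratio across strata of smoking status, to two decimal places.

0.54

RR_MH = Σ(aᵢ·n₀ᵢ/nᵢ) / Σ(cᵢ·n₁ᵢ/nᵢ), with n₁ᵢ = aᵢ+bᵢ (exposed), n₀ᵢ = cᵢ+dᵢ (unexposed), nᵢ = n₁ᵢ+n₀ᵢ.
Stratum 1 (Non-smokers): n₁ = 2902, n₀ = 1675, n = 4577; a·n₀/n = 614·1675/4577 = 224.6996; c·n₁/n = 765·2902/4577 = 485.0404
Stratum 2 (Smokers): n₁ = 3604, n₀ = 1320, n = 4924; a·n₀/n = 808·1320/4924 = 216.6044; c·n₁/n = 446·3604/4924 = 326.4387
RR_MH = (224.6996 + 216.6044) / (485.0404 + 326.4387) = 441.3040 / 811.4791 = 0.54383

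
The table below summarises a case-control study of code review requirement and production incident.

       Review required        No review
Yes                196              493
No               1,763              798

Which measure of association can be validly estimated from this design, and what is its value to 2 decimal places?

Reading the table with exposure as columns: a = 196 (Review required, case), b = 1763 (Review required, non-case), c = 493 (No review, case), d = 798.
This is a case-control study: participants were sampled on outcome status, so risks in the source population cannot be estimated directly — relative risk is not valid here. The odds ratio is the appropriate measure.
OR = (a·d)/(b·c) = (196 × 798) / (1763 × 493) = 156408 / 869159 = 0.17995

0.18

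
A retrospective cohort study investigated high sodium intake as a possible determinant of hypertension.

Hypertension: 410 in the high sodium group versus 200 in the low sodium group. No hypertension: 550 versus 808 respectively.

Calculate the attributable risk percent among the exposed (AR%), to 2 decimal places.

From the description: a = 410, b = 550, c = 200, d = 808.
Risk in exposed = 410/960 = 0.42708; risk in unexposed = 200/1008 = 0.19841.
RR = 0.42708/0.19841 = 2.15250
AR% = (RR − 1)/RR × 100 = (2.15250 − 1)/2.15250 × 100 = 53.5424%

53.54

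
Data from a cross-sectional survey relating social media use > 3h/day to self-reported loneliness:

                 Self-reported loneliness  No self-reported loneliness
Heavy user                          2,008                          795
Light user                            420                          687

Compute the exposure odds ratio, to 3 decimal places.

Cells: a = 2008, b = 795, c = 420, d = 687.
OR = (a·d)/(b·c) = (2008 × 687) / (795 × 420) = 1379496 / 333900 = 4.13146
The odds of self-reported loneliness are about 4.13 times as high in the heavy user group.

4.131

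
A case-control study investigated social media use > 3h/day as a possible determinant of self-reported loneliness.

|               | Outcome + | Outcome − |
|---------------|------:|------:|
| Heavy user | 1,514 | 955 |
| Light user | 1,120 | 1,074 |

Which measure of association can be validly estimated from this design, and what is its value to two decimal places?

1.52

Cells: a = 1514, b = 955, c = 1120, d = 1074.
This is a case-control study: participants were sampled on outcome status, so risks in the source population cannot be estimated directly — relative risk is not valid here. The odds ratio is the appropriate measure.
OR = (a·d)/(b·c) = (1514 × 1074) / (955 × 1120) = 1626036 / 1069600 = 1.52023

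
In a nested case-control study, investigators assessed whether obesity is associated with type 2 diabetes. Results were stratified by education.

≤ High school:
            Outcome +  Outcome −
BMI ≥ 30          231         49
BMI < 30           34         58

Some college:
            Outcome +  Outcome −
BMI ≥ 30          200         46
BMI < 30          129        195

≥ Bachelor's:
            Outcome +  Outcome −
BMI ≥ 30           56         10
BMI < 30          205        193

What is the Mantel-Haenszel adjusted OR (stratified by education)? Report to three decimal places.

6.616

OR_MH = Σ(aᵢdᵢ/nᵢ) / Σ(bᵢcᵢ/nᵢ), where nᵢ is the stratum total.
Stratum 1 (≤ High school): n = 372; a·d/n = 231·58/372 = 36.0161; b·c/n = 49·34/372 = 4.4785
Stratum 2 (Some college): n = 570; a·d/n = 200·195/570 = 68.4211; b·c/n = 46·129/570 = 10.4105
Stratum 3 (≥ Bachelor's): n = 464; a·d/n = 56·193/464 = 23.2931; b·c/n = 10·205/464 = 4.4181
OR_MH = (36.0161 + 68.4211 + 23.2931) / (4.4785 + 10.4105 + 4.4181) = 127.7303 / 19.3071 = 6.61571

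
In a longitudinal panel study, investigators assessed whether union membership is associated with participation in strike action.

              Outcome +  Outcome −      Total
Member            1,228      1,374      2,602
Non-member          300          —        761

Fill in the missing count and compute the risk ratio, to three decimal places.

The missing cell is in the unexposed row: 761 − 300 = 461.
So a = 1228, b = 1374, c = 300, d = 461.
RR = [a/(a+b)] / [c/(c+d)] = (1228/2602) / (300/761) = 0.47194/0.39422 = 1.19717

1.197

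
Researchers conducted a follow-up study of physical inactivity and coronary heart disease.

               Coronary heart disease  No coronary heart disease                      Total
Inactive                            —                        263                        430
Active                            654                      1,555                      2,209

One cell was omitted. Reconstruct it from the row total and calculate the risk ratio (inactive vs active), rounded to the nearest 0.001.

1.312

The missing cell is in the exposed row: 430 − 263 = 167.
So a = 167, b = 263, c = 654, d = 1555.
RR = [a/(a+b)] / [c/(c+d)] = (167/430) / (654/2209) = 0.38837/0.29606 = 1.31180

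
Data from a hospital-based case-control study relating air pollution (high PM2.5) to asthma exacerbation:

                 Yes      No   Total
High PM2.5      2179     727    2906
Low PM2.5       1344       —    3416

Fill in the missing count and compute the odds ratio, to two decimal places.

The missing cell is in the unexposed row: 3416 − 1344 = 2072.
So a = 2179, b = 727, c = 1344, d = 2072.
OR = (a·d)/(b·c) = (2179 × 2072) / (727 × 1344) = 4514888 / 977088 = 4.62076

4.62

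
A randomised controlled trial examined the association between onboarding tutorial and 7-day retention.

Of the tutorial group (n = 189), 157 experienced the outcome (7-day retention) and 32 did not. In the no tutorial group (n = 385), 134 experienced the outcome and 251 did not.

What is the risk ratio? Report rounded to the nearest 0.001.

2.387

From the description: a = 157, b = 32, c = 134, d = 251.
Risk in exposed = 157/189 = 0.83069; risk in unexposed = 134/385 = 0.34805.
RR = 0.83069 / 0.34805 = 2.38668
The risk among the exposed is 2.39 times that among the unexposed.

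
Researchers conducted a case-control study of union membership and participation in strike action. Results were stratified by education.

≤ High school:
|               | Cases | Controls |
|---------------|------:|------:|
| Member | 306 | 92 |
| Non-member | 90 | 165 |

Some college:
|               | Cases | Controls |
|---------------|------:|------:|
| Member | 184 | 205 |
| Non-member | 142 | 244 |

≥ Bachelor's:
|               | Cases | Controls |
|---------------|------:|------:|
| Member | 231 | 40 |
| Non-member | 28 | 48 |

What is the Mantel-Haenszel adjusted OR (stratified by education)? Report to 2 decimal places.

OR_MH = Σ(aᵢdᵢ/nᵢ) / Σ(bᵢcᵢ/nᵢ), where nᵢ is the stratum total.
Stratum 1 (≤ High school): n = 653; a·d/n = 306·165/653 = 77.3201; b·c/n = 92·90/653 = 12.6799
Stratum 2 (Some college): n = 775; a·d/n = 184·244/775 = 57.9303; b·c/n = 205·142/775 = 37.5613
Stratum 3 (≥ Bachelor's): n = 347; a·d/n = 231·48/347 = 31.9539; b·c/n = 40·28/347 = 3.2277
OR_MH = (77.3201 + 57.9303 + 31.9539) / (12.6799 + 37.5613 + 3.2277) = 167.2043 / 53.4689 = 3.12713

3.13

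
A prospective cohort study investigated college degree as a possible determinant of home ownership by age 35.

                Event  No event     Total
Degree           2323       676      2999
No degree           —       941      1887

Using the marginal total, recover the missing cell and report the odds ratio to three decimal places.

3.418

The missing cell is in the unexposed row: 1887 − 941 = 946.
So a = 2323, b = 676, c = 946, d = 941.
OR = (a·d)/(b·c) = (2323 × 941) / (676 × 946) = 2185943 / 639496 = 3.41823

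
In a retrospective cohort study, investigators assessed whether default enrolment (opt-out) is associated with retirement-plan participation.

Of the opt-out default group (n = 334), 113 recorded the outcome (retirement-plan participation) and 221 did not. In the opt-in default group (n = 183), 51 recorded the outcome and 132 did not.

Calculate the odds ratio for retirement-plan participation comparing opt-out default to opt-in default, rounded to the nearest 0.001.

1.323

From the description: a = 113, b = 221, c = 51, d = 132.
OR = (a·d)/(b·c) = (113 × 132) / (221 × 51) = 14916 / 11271 = 1.32340
The odds of retirement-plan participation are about 1.32 times as high in the opt-out default group.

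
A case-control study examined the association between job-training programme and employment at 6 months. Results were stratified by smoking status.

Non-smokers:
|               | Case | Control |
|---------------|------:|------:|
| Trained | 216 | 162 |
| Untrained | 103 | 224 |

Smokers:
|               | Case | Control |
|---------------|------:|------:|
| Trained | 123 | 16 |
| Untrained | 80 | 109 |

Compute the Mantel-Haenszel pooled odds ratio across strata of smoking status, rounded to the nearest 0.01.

3.97

OR_MH = Σ(aᵢdᵢ/nᵢ) / Σ(bᵢcᵢ/nᵢ), where nᵢ is the stratum total.
Stratum 1 (Non-smokers): n = 705; a·d/n = 216·224/705 = 68.6298; b·c/n = 162·103/705 = 23.6681
Stratum 2 (Smokers): n = 328; a·d/n = 123·109/328 = 40.8750; b·c/n = 16·80/328 = 3.9024
OR_MH = (68.6298 + 40.8750) / (23.6681 + 3.9024) = 109.5048 / 27.5705 = 3.97181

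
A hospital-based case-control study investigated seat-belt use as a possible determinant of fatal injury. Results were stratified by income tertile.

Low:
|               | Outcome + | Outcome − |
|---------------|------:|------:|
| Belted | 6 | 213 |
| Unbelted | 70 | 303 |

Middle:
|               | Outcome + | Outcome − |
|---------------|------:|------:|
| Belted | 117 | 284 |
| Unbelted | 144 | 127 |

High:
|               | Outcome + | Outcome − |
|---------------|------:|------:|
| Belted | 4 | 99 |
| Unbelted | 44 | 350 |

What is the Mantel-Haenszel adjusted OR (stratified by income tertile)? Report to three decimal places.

OR_MH = Σ(aᵢdᵢ/nᵢ) / Σ(bᵢcᵢ/nᵢ), where nᵢ is the stratum total.
Stratum 1 (Low): n = 592; a·d/n = 6·303/592 = 3.0709; b·c/n = 213·70/592 = 25.1858
Stratum 2 (Middle): n = 672; a·d/n = 117·127/672 = 22.1116; b·c/n = 284·144/672 = 60.8571
Stratum 3 (High): n = 497; a·d/n = 4·350/497 = 2.8169; b·c/n = 99·44/497 = 8.7646
OR_MH = (3.0709 + 22.1116 + 2.8169) / (25.1858 + 60.8571 + 8.7646) = 27.9995 / 94.8075 = 0.29533

0.295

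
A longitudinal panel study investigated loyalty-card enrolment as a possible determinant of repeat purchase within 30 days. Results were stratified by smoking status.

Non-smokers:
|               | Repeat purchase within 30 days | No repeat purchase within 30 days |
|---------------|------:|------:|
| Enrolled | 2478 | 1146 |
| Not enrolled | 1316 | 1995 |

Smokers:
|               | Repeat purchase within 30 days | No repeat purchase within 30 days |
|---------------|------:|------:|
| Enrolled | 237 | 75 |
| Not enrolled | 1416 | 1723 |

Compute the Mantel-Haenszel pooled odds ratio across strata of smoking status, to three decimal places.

OR_MH = Σ(aᵢdᵢ/nᵢ) / Σ(bᵢcᵢ/nᵢ), where nᵢ is the stratum total.
Stratum 1 (Non-smokers): n = 6935; a·d/n = 2478·1995/6935 = 712.8493; b·c/n = 1146·1316/6935 = 217.4673
Stratum 2 (Smokers): n = 3451; a·d/n = 237·1723/3451 = 118.3283; b·c/n = 75·1416/3451 = 30.7737
OR_MH = (712.8493 + 118.3283) / (217.4673 + 30.7737) = 831.1776 / 248.2410 = 3.34827

3.348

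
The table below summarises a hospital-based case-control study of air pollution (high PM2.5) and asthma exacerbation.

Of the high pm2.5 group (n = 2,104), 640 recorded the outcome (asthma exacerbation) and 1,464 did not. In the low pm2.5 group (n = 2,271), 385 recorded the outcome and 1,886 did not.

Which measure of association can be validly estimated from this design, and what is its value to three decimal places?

2.142

From the description: a = 640, b = 1464, c = 385, d = 1886.
This is a hospital-based case-control study: participants were sampled on outcome status, so risks in the source population cannot be estimated directly — relative risk is not valid here. The odds ratio is the appropriate measure.
OR = (a·d)/(b·c) = (640 × 1886) / (1464 × 385) = 1207040 / 563640 = 2.14151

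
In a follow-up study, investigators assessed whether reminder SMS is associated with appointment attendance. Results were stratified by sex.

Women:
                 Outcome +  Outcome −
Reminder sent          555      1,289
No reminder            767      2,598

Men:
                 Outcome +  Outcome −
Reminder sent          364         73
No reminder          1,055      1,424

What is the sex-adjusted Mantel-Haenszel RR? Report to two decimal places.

1.55

RR_MH = Σ(aᵢ·n₀ᵢ/nᵢ) / Σ(cᵢ·n₁ᵢ/nᵢ), with n₁ᵢ = aᵢ+bᵢ (exposed), n₀ᵢ = cᵢ+dᵢ (unexposed), nᵢ = n₁ᵢ+n₀ᵢ.
Stratum 1 (Women): n₁ = 1844, n₀ = 3365, n = 5209; a·n₀/n = 555·3365/5209 = 358.5285; c·n₁/n = 767·1844/5209 = 271.5201
Stratum 2 (Men): n₁ = 437, n₀ = 2479, n = 2916; a·n₀/n = 364·2479/2916 = 309.4499; c·n₁/n = 1055·437/2916 = 158.1053
RR_MH = (358.5285 + 309.4499) / (271.5201 + 158.1053) = 667.9784 / 429.6253 = 1.55479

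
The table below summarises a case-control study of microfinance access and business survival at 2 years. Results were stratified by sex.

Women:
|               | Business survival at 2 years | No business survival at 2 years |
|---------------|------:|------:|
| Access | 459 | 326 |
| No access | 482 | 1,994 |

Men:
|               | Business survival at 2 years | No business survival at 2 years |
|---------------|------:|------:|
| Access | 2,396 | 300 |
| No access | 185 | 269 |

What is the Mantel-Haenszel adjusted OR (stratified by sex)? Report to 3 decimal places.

7.375

OR_MH = Σ(aᵢdᵢ/nᵢ) / Σ(bᵢcᵢ/nᵢ), where nᵢ is the stratum total.
Stratum 1 (Women): n = 3261; a·d/n = 459·1994/3261 = 280.6642; b·c/n = 326·482/3261 = 48.1852
Stratum 2 (Men): n = 3150; a·d/n = 2396·269/3150 = 204.6108; b·c/n = 300·185/3150 = 17.6190
OR_MH = (280.6642 + 204.6108) / (48.1852 + 17.6190) = 485.2750 / 65.8043 = 7.37452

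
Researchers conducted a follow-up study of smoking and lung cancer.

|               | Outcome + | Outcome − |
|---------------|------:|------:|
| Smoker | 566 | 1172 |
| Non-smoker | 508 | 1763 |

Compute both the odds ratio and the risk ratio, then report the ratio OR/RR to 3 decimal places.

Cells: a = 566, b = 1172, c = 508, d = 1763.
OR = (566·1763)/(1172·508) = 997858/595376 = 1.67601
Risk in exposed = 566/1738 = 0.32566; risk in unexposed = 508/2271 = 0.22369; RR = 1.45586
OR/RR = 1.67601 / 1.45586 = 1.15122
The outcome is not rare, so the OR lies further from 1 than the RR.

1.151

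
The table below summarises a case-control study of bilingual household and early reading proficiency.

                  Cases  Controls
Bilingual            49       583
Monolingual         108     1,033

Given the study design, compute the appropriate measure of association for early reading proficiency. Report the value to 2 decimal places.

Cells: a = 49, b = 583, c = 108, d = 1033.
This is a case-control study: participants were sampled on outcome status, so risks in the source population cannot be estimated directly — relative risk is not valid here. The odds ratio is the appropriate measure.
OR = (a·d)/(b·c) = (49 × 1033) / (583 × 108) = 50617 / 62964 = 0.80390

0.80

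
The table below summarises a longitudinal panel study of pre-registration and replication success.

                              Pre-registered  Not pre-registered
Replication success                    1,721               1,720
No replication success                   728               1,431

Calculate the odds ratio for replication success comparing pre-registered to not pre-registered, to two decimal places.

Reading the table with exposure as columns: a = 1721 (Pre-registered, case), b = 728 (Pre-registered, non-case), c = 1720 (Not pre-registered, case), d = 1431.
OR = (a·d)/(b·c) = (1721 × 1431) / (728 × 1720) = 2462751 / 1252160 = 1.96680
The odds of replication success are about 1.97 times as high in the pre-registered group.

1.97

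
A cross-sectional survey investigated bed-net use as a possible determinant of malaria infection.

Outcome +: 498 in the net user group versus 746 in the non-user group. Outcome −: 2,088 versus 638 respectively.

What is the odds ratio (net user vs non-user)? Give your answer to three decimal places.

0.204

From the description: a = 498, b = 2088, c = 746, d = 638.
OR = (a·d)/(b·c) = (498 × 638) / (2088 × 746) = 317724 / 1557648 = 0.20398
Exposure is associated with lower odds of malaria infection (OR = 0.20 < 1).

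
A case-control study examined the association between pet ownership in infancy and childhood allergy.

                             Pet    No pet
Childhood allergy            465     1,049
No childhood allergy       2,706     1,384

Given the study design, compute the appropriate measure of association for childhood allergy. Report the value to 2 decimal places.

0.23

Reading the table with exposure as columns: a = 465 (Pet, case), b = 2706 (Pet, non-case), c = 1049 (No pet, case), d = 1384.
This is a case-control study: participants were sampled on outcome status, so risks in the source population cannot be estimated directly — relative risk is not valid here. The odds ratio is the appropriate measure.
OR = (a·d)/(b·c) = (465 × 1384) / (2706 × 1049) = 643560 / 2838594 = 0.22672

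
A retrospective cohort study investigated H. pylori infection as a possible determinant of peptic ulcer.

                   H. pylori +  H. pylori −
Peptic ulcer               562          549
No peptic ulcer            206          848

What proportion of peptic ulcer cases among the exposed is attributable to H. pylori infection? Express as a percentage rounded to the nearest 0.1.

Reading the table with exposure as columns: a = 562 (H. pylori +, case), b = 206 (H. pylori +, non-case), c = 549 (H. pylori −, case), d = 848.
Risk in exposed = 562/768 = 0.73177; risk in unexposed = 549/1397 = 0.39298.
RR = 0.73177/0.39298 = 1.86208
AR% = (RR − 1)/RR × 100 = (1.86208 − 1)/1.86208 × 100 = 46.2967%

46.3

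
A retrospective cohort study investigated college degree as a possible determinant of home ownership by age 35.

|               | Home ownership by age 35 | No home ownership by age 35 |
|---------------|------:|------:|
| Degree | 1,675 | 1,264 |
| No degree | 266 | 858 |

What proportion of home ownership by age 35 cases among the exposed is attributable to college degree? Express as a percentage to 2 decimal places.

Cells: a = 1675, b = 1264, c = 266, d = 858.
Risk in exposed = 1675/2939 = 0.56992; risk in unexposed = 266/1124 = 0.23665.
RR = 0.56992/0.23665 = 2.40824
AR% = (RR − 1)/RR × 100 = (2.40824 − 1)/2.40824 × 100 = 58.4759%

58.48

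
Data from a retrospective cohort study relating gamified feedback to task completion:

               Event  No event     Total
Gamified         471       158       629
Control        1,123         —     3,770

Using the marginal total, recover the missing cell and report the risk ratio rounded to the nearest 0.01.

The missing cell is in the unexposed row: 3770 − 1123 = 2647.
So a = 471, b = 158, c = 1123, d = 2647.
RR = [a/(a+b)] / [c/(c+d)] = (471/629) / (1123/3770) = 0.74881/0.29788 = 2.51381

2.51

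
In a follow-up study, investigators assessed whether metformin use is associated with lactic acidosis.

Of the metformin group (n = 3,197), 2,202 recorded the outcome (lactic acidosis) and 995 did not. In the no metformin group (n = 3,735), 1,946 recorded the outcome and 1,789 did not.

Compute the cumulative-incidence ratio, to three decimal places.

1.322

From the description: a = 2202, b = 995, c = 1946, d = 1789.
Risk in exposed = 2202/3197 = 0.68877; risk in unexposed = 1946/3735 = 0.52102.
RR = 0.68877 / 0.52102 = 1.32197
The risk among the exposed is 1.32 times that among the unexposed.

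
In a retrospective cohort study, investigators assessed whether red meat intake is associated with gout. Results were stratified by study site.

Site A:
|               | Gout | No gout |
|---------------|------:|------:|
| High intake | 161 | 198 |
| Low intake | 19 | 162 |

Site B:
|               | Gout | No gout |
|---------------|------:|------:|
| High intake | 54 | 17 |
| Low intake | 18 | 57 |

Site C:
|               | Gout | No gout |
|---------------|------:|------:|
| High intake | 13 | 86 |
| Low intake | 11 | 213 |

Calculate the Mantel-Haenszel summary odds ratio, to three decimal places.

OR_MH = Σ(aᵢdᵢ/nᵢ) / Σ(bᵢcᵢ/nᵢ), where nᵢ is the stratum total.
Stratum 1 (Site A): n = 540; a·d/n = 161·162/540 = 48.3000; b·c/n = 198·19/540 = 6.9667
Stratum 2 (Site B): n = 146; a·d/n = 54·57/146 = 21.0822; b·c/n = 17·18/146 = 2.0959
Stratum 3 (Site C): n = 323; a·d/n = 13·213/323 = 8.5728; b·c/n = 86·11/323 = 2.9288
OR_MH = (48.3000 + 21.0822 + 8.5728) / (6.9667 + 2.0959 + 2.9288) = 77.9549 / 11.9913 = 6.50093

6.501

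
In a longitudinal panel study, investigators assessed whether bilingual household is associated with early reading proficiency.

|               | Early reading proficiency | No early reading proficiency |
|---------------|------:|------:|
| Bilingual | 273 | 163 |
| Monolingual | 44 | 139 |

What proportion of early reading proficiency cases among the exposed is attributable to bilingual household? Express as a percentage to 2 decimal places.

Cells: a = 273, b = 163, c = 44, d = 139.
Risk in exposed = 273/436 = 0.62615; risk in unexposed = 44/183 = 0.24044.
RR = 0.62615/0.24044 = 2.60420
AR% = (RR − 1)/RR × 100 = (2.60420 − 1)/2.60420 × 100 = 61.6005%

61.60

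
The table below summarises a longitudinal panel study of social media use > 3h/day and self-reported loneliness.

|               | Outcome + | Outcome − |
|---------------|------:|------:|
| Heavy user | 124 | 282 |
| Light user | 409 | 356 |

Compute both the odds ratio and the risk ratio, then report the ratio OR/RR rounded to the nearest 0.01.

Cells: a = 124, b = 282, c = 409, d = 356.
OR = (124·356)/(282·409) = 44144/115338 = 0.38274
Risk in exposed = 124/406 = 0.30542; risk in unexposed = 409/765 = 0.53464; RR = 0.57126
OR/RR = 0.38274 / 0.57126 = 0.66999
The outcome is not rare, so the OR lies further from 1 than the RR.

0.67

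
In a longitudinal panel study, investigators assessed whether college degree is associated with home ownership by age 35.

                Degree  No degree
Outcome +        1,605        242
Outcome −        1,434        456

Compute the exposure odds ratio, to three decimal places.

Reading the table with exposure as columns: a = 1605 (Degree, case), b = 1434 (Degree, non-case), c = 242 (No degree, case), d = 456.
OR = (a·d)/(b·c) = (1605 × 456) / (1434 × 242) = 731880 / 347028 = 2.10899
The odds of home ownership by age 35 are about 2.11 times as high in the degree group.

2.109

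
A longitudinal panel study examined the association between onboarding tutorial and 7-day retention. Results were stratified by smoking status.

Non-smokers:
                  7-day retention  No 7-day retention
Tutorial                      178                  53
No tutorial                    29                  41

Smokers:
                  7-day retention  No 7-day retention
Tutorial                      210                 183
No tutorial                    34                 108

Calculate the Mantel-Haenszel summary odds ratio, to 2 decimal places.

OR_MH = Σ(aᵢdᵢ/nᵢ) / Σ(bᵢcᵢ/nᵢ), where nᵢ is the stratum total.
Stratum 1 (Non-smokers): n = 301; a·d/n = 178·41/301 = 24.2458; b·c/n = 53·29/301 = 5.1063
Stratum 2 (Smokers): n = 535; a·d/n = 210·108/535 = 42.3925; b·c/n = 183·34/535 = 11.6299
OR_MH = (24.2458 + 42.3925) / (5.1063 + 11.6299) = 66.6384 / 16.7362 = 3.98169

3.98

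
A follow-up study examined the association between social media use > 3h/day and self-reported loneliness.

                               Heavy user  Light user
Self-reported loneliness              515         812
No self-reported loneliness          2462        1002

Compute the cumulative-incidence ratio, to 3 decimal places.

0.386

Reading the table with exposure as columns: a = 515 (Heavy user, case), b = 2462 (Heavy user, non-case), c = 812 (Light user, case), d = 1002.
Risk in exposed = 515/2977 = 0.17299; risk in unexposed = 812/1814 = 0.44763.
RR = 0.17299 / 0.44763 = 0.38646
The risk is 61% lower among the exposed than among the unexposed.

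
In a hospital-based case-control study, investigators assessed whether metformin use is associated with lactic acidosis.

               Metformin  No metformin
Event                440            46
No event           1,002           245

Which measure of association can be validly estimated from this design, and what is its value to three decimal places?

Reading the table with exposure as columns: a = 440 (Metformin, case), b = 1002 (Metformin, non-case), c = 46 (No metformin, case), d = 245.
This is a hospital-based case-control study: participants were sampled on outcome status, so risks in the source population cannot be estimated directly — relative risk is not valid here. The odds ratio is the appropriate measure.
OR = (a·d)/(b·c) = (440 × 245) / (1002 × 46) = 107800 / 46092 = 2.33880

2.339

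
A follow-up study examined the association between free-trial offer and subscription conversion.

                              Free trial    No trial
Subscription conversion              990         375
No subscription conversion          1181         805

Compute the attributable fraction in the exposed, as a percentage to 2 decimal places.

Reading the table with exposure as columns: a = 990 (Free trial, case), b = 1181 (Free trial, non-case), c = 375 (No trial, case), d = 805.
Risk in exposed = 990/2171 = 0.45601; risk in unexposed = 375/1180 = 0.31780.
RR = 0.45601/0.31780 = 1.43491
AR% = (RR − 1)/RR × 100 = (1.43491 − 1)/1.43491 × 100 = 30.3095%

30.31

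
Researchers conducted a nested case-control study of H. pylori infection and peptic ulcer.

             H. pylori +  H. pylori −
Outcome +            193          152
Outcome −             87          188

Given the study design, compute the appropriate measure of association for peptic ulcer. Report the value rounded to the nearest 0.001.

Reading the table with exposure as columns: a = 193 (H. pylori +, case), b = 87 (H. pylori +, non-case), c = 152 (H. pylori −, case), d = 188.
This is a nested case-control study: participants were sampled on outcome status, so risks in the source population cannot be estimated directly — relative risk is not valid here. The odds ratio is the appropriate measure.
OR = (a·d)/(b·c) = (193 × 188) / (87 × 152) = 36284 / 13224 = 2.74380

2.744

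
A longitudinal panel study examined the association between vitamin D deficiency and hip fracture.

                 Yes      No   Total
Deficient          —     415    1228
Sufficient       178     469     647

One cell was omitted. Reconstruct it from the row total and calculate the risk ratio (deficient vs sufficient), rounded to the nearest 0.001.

2.406

The missing cell is in the exposed row: 1228 − 415 = 813.
So a = 813, b = 415, c = 178, d = 469.
RR = [a/(a+b)] / [c/(c+d)] = (813/1228) / (178/647) = 0.66205/0.27512 = 2.40645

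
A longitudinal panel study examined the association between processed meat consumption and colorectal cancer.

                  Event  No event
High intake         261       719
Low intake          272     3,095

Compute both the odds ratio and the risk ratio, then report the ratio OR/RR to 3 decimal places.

1.253

Cells: a = 261, b = 719, c = 272, d = 3095.
OR = (261·3095)/(719·272) = 807795/195568 = 4.13051
Risk in exposed = 261/980 = 0.26633; risk in unexposed = 272/3367 = 0.08078; RR = 3.29677
OR/RR = 4.13051 / 3.29677 = 1.25290
The outcome is not rare, so the OR lies further from 1 than the RR.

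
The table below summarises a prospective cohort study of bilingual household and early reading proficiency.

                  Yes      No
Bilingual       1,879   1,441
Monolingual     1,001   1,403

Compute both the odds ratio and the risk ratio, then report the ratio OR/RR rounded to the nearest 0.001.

Cells: a = 1879, b = 1441, c = 1001, d = 1403.
OR = (1879·1403)/(1441·1001) = 2636237/1442441 = 1.82762
Risk in exposed = 1879/3320 = 0.56596; risk in unexposed = 1001/2404 = 0.41639; RR = 1.35922
OR/RR = 1.82762 / 1.35922 = 1.34461
The outcome is not rare, so the OR lies further from 1 than the RR.

1.345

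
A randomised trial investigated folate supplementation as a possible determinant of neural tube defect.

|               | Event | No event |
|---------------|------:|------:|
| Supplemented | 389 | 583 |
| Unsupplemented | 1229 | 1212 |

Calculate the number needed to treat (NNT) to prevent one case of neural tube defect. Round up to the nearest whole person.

Risk in treated group = 389/972 = 0.40021; risk in control = 1229/2441 = 0.50348.
Absolute risk reduction = 0.50348 − 0.40021 = 0.10328
NNT = 1 / ARR = 1 / 0.10328 = 9.683 → round up → 10

10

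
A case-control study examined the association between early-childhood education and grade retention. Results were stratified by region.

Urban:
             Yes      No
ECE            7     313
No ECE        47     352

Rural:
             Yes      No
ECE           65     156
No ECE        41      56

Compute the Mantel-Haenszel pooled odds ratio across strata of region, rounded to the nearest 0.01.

0.37

OR_MH = Σ(aᵢdᵢ/nᵢ) / Σ(bᵢcᵢ/nᵢ), where nᵢ is the stratum total.
Stratum 1 (Urban): n = 719; a·d/n = 7·352/719 = 3.4270; b·c/n = 313·47/719 = 20.4604
Stratum 2 (Rural): n = 318; a·d/n = 65·56/318 = 11.4465; b·c/n = 156·41/318 = 20.1132
OR_MH = (3.4270 + 11.4465) / (20.4604 + 20.1132) = 14.8735 / 40.5736 = 0.36658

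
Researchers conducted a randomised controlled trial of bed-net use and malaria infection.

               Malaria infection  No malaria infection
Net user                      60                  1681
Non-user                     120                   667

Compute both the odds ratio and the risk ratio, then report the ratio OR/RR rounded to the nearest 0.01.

Cells: a = 60, b = 1681, c = 120, d = 667.
OR = (60·667)/(1681·120) = 40020/201720 = 0.19839
Risk in exposed = 60/1741 = 0.03446; risk in unexposed = 120/787 = 0.15248; RR = 0.22602
OR/RR = 0.19839 / 0.22602 = 0.87777
The outcome is not rare, so the OR lies further from 1 than the RR.

0.88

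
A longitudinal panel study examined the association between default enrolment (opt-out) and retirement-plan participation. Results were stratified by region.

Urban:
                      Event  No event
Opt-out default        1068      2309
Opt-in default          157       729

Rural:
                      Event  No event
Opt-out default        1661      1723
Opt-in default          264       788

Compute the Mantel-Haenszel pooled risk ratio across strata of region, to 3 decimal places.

RR_MH = Σ(aᵢ·n₀ᵢ/nᵢ) / Σ(cᵢ·n₁ᵢ/nᵢ), with n₁ᵢ = aᵢ+bᵢ (exposed), n₀ᵢ = cᵢ+dᵢ (unexposed), nᵢ = n₁ᵢ+n₀ᵢ.
Stratum 1 (Urban): n₁ = 3377, n₀ = 886, n = 4263; a·n₀/n = 1068·886/4263 = 221.9676; c·n₁/n = 157·3377/4263 = 124.3699
Stratum 2 (Rural): n₁ = 3384, n₀ = 1052, n = 4436; a·n₀/n = 1661·1052/4436 = 393.9071; c·n₁/n = 264·3384/4436 = 201.3922
RR_MH = (221.9676 + 393.9071) / (124.3699 + 201.3922) = 615.8748 / 325.7622 = 1.89057

1.891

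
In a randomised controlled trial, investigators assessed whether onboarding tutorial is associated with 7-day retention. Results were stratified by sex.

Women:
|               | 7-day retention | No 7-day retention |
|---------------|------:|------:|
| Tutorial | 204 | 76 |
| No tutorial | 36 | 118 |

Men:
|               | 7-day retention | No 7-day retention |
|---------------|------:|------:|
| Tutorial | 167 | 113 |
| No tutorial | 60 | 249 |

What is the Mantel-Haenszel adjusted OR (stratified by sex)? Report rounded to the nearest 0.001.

OR_MH = Σ(aᵢdᵢ/nᵢ) / Σ(bᵢcᵢ/nᵢ), where nᵢ is the stratum total.
Stratum 1 (Women): n = 434; a·d/n = 204·118/434 = 55.4654; b·c/n = 76·36/434 = 6.3041
Stratum 2 (Men): n = 589; a·d/n = 167·249/589 = 70.5993; b·c/n = 113·60/589 = 11.5110
OR_MH = (55.4654 + 70.5993) / (6.3041 + 11.5110) = 126.0648 / 17.8152 = 7.07625

7.076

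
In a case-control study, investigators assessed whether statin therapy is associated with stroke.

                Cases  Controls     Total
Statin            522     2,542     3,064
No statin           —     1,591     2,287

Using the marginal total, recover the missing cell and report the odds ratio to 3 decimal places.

The missing cell is in the unexposed row: 2287 − 1591 = 696.
So a = 522, b = 2542, c = 696, d = 1591.
OR = (a·d)/(b·c) = (522 × 1591) / (2542 × 696) = 830502 / 1769232 = 0.46941

0.469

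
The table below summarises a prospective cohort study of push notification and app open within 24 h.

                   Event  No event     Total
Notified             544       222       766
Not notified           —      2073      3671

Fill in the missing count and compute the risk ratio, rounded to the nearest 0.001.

The missing cell is in the unexposed row: 3671 − 2073 = 1598.
So a = 544, b = 222, c = 1598, d = 2073.
RR = [a/(a+b)] / [c/(c+d)] = (544/766) / (1598/3671) = 0.71018/0.43530 = 1.63146

1.631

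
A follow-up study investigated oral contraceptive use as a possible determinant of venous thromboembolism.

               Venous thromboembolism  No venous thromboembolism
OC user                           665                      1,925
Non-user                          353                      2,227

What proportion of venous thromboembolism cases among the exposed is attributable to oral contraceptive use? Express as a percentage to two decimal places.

Cells: a = 665, b = 1925, c = 353, d = 2227.
Risk in exposed = 665/2590 = 0.25676; risk in unexposed = 353/2580 = 0.13682.
RR = 0.25676/0.13682 = 1.87658
AR% = (RR − 1)/RR × 100 = (1.87658 − 1)/1.87658 × 100 = 46.7115%

46.71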